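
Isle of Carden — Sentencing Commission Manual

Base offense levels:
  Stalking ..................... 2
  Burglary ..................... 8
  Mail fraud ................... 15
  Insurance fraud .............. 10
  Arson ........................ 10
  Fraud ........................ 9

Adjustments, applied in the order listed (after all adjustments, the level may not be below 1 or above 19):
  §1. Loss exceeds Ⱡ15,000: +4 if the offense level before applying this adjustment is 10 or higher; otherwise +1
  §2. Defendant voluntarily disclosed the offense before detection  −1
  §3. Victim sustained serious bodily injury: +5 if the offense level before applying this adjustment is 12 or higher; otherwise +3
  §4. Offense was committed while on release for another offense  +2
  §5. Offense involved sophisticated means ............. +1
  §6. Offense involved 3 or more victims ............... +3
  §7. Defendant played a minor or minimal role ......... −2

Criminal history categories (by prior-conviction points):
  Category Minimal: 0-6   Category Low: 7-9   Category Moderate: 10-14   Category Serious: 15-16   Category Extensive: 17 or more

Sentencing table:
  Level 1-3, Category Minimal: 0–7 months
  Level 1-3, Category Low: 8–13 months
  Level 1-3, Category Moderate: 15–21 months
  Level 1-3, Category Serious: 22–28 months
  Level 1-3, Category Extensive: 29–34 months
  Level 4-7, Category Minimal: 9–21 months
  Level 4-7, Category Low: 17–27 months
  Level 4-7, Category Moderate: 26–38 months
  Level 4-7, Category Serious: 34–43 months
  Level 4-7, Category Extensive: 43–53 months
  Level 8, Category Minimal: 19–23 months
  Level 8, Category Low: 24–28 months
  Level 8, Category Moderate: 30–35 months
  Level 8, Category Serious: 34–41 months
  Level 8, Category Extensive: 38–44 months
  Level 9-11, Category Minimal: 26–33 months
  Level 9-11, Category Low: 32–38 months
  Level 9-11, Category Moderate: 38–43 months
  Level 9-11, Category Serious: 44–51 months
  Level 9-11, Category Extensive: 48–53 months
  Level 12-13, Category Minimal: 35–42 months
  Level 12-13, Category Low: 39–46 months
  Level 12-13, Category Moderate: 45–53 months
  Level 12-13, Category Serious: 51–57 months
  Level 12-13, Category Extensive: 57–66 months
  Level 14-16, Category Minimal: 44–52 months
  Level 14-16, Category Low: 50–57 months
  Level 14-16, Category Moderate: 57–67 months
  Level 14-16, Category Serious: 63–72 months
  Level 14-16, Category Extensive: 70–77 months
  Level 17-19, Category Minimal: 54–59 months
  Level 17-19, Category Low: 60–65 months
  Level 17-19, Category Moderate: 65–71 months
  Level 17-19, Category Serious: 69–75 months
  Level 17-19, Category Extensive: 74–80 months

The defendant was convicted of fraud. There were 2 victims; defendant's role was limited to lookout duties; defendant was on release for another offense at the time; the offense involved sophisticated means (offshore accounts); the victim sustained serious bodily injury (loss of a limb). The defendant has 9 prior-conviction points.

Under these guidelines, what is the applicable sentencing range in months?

Base offense level for fraud: 9.
§3 applies (level before this adjustment is 9 < 12, so +3): 9 + 3 = 12.
§4 applies: 12 + 2 = 14.
§5 applies: 14 + 1 = 15.
§7 applies: 15 − 2 = 13.
Final offense level: 13.
Criminal history: 9 prior points → Category Low (7-9).
Level 13 falls in the 12-13 band.
Grid: Level 12-13 × Category Low = 39-46 months.

39-46 months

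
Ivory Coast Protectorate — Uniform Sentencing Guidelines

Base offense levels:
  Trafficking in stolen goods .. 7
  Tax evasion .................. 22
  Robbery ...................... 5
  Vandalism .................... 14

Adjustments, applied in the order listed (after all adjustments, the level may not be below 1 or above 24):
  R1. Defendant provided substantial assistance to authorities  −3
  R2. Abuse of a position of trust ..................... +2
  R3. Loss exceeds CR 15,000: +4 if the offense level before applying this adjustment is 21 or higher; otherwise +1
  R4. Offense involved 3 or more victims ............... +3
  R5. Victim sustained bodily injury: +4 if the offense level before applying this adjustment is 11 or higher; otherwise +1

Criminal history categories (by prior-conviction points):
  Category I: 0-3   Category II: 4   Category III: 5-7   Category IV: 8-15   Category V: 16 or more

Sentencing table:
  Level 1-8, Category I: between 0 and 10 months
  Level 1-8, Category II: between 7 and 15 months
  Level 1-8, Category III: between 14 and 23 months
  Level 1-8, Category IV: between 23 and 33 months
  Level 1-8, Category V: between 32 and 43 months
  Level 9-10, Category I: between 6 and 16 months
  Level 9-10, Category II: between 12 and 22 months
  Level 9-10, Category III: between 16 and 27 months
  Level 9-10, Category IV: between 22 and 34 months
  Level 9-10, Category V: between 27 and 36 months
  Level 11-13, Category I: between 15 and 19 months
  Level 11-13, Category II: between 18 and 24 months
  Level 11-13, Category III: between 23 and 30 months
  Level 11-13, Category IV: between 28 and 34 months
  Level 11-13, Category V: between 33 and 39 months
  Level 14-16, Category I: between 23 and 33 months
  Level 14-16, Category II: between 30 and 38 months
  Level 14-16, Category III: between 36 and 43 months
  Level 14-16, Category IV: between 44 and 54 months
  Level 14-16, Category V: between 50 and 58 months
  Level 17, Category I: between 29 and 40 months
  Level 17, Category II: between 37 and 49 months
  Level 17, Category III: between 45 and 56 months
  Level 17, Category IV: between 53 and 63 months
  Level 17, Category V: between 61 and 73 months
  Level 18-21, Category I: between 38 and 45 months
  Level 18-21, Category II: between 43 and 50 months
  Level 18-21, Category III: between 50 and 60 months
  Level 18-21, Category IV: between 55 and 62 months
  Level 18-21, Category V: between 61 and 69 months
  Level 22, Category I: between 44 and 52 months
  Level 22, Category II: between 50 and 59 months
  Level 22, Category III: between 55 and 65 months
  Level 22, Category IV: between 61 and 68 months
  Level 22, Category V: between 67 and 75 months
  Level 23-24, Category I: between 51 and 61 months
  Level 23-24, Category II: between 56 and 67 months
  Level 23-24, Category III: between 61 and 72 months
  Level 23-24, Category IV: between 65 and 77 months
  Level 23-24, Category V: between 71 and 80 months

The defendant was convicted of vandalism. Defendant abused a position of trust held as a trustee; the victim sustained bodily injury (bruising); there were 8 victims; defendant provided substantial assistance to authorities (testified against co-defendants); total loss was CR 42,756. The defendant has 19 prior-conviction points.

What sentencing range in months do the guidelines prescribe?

Base offense level for vandalism: 14.
R1 applies: 14 − 3 = 11.
R2 applies: 11 + 2 = 13.
R3 applies (level before this adjustment is 13 < 21, so +1): 13 + 1 = 14.
R4 applies: 14 + 3 = 17.
R5 applies (level before this adjustment is 17 ≥ 11, so +4): 17 + 4 = 21.
Final offense level: 21.
Criminal history: 19 prior points → Category V (16+).
Level 21 falls in the 18-21 band.
Grid: Level 18-21 × Category V = 61-69 months.

61-69 months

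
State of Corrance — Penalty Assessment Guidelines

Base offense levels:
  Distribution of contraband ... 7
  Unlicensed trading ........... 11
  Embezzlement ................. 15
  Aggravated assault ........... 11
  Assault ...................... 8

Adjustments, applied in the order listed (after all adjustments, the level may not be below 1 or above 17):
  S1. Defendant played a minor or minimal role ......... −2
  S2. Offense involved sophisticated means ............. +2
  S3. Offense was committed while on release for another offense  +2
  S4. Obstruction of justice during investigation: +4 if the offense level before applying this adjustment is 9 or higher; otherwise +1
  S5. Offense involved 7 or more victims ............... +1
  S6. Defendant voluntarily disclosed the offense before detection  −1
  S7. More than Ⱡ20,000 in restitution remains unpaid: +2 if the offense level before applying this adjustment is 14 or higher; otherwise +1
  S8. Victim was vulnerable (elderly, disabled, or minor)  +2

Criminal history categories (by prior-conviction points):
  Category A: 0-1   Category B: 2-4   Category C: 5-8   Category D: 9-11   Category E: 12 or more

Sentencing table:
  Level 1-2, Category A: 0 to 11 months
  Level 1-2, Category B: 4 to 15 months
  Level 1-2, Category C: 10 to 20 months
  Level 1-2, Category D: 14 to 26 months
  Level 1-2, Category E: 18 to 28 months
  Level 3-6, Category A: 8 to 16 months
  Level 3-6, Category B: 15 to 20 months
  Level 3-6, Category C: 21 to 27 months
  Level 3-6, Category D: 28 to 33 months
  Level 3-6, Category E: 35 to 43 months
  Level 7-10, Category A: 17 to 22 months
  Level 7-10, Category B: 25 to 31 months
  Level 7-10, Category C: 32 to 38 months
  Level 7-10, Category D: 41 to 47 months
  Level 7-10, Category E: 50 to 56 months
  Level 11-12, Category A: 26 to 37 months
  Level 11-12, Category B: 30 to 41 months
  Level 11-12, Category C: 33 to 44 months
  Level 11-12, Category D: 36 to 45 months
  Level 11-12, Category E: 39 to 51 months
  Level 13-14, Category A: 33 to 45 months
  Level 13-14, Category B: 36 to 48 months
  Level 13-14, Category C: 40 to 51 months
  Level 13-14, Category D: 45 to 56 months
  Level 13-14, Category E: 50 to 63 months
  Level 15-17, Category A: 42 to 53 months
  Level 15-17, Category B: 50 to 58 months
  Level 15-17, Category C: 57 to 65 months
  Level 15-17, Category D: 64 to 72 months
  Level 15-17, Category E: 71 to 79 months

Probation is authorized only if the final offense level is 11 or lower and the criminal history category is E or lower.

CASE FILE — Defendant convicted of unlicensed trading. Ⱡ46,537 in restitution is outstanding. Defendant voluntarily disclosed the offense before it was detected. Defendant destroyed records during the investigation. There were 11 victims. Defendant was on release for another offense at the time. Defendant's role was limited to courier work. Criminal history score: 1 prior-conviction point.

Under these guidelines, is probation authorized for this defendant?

No

Base offense level for unlicensed trading: 11.
S1 applies: 11 − 2 = 9.
S3 applies: 9 + 2 = 11.
S4 applies (level before this adjustment is 11 ≥ 9, so +4): 11 + 4 = 15.
S5 applies: 15 + 1 = 16.
S6 applies: 16 − 1 = 15.
S7 applies (level before this adjustment is 15 ≥ 14, so +2): 15 + 2 = 17.
S8 does not apply.
Final offense level: 17.
Criminal history: 1 prior point → Category A (0-1).
Level 17 falls in the 15-17 band.
Grid: Level 15-17 × Category A = 42-53 months.
Probation check: level 17 > 11 and category A ≤ E → not eligible.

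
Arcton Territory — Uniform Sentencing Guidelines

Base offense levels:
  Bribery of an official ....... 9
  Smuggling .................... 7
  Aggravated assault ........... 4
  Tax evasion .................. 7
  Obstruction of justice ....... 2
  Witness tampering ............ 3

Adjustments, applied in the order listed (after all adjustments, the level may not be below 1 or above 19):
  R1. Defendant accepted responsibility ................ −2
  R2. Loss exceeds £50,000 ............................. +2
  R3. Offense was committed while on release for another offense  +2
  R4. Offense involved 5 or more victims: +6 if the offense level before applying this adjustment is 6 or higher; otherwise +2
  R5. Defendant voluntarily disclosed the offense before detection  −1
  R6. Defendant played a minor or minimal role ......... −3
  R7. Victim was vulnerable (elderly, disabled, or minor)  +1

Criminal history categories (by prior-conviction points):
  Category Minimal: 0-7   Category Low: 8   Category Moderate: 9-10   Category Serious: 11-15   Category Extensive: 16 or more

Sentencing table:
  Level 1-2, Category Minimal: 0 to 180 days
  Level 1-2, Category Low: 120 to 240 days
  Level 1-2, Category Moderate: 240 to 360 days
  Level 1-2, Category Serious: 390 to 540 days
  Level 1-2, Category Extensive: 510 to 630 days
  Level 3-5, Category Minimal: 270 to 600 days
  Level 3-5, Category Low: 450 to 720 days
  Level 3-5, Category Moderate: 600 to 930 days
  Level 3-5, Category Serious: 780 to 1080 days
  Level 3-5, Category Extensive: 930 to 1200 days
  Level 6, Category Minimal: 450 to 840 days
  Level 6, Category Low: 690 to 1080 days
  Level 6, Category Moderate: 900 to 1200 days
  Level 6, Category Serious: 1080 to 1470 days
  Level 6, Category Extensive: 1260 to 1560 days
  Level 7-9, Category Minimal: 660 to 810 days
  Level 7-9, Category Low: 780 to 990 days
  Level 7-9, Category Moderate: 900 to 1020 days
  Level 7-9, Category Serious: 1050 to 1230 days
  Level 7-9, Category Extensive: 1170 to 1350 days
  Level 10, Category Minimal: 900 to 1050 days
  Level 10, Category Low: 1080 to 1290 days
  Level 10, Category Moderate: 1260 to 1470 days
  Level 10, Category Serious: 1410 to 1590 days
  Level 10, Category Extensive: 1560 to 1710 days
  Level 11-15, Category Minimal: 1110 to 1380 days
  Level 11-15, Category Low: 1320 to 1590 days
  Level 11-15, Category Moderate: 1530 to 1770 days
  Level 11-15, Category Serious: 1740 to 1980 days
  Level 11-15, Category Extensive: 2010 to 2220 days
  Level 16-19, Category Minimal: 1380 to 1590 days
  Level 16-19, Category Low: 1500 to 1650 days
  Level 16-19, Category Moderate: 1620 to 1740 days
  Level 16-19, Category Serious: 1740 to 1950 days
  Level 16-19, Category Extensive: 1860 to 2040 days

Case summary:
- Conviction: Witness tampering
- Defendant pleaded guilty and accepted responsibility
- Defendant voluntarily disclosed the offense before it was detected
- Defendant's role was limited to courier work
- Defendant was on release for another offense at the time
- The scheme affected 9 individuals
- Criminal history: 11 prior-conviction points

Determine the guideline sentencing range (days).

Base offense level for witness tampering: 3.
R1 applies: 3 − 2 = 1.
R3 applies: 1 + 2 = 3.
R4 applies (level before this adjustment is 3 < 6, so +2): 3 + 2 = 5.
R5 applies: 5 − 1 = 4.
R6 applies: 4 − 3 = 1.
Final offense level: 1.
Criminal history: 11 prior points → Category Serious (11-15).
Level 1 falls in the 1-2 band.
Grid: Level 1-2 × Category Serious = 390-540 days.

390-540 days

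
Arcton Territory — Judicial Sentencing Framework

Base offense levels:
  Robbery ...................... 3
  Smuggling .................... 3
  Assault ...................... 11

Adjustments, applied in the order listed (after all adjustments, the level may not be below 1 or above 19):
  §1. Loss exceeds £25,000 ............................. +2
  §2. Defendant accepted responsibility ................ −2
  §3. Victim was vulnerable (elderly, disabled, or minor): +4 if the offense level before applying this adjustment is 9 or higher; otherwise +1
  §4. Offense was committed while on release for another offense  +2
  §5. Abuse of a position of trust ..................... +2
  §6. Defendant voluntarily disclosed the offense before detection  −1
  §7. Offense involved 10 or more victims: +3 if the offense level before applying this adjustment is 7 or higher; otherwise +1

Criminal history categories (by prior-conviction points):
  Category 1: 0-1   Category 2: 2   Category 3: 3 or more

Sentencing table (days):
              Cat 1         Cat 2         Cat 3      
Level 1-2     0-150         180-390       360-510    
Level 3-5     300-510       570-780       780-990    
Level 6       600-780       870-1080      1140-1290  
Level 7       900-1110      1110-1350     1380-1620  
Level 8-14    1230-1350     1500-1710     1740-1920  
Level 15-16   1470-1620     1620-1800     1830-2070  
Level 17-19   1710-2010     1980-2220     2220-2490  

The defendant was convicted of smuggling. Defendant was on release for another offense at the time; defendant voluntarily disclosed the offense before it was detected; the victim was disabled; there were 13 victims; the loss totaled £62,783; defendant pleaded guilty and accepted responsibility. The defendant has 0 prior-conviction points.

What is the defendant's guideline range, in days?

600-780 days

Base offense level for smuggling: 3.
§1 applies: 3 + 2 = 5.
§2 applies: 5 − 2 = 3.
§3 applies (level before this adjustment is 3 < 9, so +1): 3 + 1 = 4.
§4 applies: 4 + 2 = 6.
§5 does not apply.
§6 applies: 6 − 1 = 5.
§7 applies (level before this adjustment is 5 < 7, so +1): 5 + 1 = 6.
Final offense level: 6.
Criminal history: 0 prior points → Category 1 (0-1).
Level 6 falls in the 6 band.
Grid: Level 6 × Category 1 = 600-780 days.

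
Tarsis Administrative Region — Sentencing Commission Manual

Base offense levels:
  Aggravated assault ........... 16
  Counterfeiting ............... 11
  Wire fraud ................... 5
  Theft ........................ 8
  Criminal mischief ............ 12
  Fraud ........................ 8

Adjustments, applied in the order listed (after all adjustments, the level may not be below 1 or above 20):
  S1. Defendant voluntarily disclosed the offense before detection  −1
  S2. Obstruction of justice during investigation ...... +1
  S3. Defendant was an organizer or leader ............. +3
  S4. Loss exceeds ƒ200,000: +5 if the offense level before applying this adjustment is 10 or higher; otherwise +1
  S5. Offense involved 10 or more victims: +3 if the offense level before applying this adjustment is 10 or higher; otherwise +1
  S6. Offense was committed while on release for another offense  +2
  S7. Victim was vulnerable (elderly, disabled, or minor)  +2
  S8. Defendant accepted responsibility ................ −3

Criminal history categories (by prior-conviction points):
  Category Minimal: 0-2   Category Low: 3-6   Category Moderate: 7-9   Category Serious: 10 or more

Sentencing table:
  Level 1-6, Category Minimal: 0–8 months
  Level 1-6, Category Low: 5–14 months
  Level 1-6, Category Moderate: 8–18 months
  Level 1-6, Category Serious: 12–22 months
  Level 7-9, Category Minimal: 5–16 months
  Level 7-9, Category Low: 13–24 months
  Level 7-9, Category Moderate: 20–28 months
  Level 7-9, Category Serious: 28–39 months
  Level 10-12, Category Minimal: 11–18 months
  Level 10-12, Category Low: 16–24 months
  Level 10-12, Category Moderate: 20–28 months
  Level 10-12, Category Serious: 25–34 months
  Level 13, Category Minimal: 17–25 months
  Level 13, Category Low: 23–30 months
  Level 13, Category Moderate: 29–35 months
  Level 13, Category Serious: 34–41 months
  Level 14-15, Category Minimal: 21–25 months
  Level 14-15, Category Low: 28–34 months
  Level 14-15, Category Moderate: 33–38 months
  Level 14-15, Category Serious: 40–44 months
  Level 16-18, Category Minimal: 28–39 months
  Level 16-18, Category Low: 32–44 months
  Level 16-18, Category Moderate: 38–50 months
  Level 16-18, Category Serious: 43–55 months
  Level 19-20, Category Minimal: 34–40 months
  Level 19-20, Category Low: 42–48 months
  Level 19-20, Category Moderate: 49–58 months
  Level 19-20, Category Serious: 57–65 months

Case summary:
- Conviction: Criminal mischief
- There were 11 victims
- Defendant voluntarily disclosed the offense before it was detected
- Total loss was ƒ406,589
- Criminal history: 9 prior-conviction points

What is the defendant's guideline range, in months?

49-58 months

Base offense level for criminal mischief: 12.
S1 applies: 12 − 1 = 11.
S4 applies (level before this adjustment is 11 ≥ 10, so +5): 11 + 5 = 16.
S5 applies (level before this adjustment is 16 ≥ 10, so +3): 16 + 3 = 19.
S6 does not apply.
S7 does not apply.
S8 does not apply.
Final offense level: 19.
Criminal history: 9 prior points → Category Moderate (7-9).
Level 19 falls in the 19-20 band.
Grid: Level 19-20 × Category Moderate = 49-58 months.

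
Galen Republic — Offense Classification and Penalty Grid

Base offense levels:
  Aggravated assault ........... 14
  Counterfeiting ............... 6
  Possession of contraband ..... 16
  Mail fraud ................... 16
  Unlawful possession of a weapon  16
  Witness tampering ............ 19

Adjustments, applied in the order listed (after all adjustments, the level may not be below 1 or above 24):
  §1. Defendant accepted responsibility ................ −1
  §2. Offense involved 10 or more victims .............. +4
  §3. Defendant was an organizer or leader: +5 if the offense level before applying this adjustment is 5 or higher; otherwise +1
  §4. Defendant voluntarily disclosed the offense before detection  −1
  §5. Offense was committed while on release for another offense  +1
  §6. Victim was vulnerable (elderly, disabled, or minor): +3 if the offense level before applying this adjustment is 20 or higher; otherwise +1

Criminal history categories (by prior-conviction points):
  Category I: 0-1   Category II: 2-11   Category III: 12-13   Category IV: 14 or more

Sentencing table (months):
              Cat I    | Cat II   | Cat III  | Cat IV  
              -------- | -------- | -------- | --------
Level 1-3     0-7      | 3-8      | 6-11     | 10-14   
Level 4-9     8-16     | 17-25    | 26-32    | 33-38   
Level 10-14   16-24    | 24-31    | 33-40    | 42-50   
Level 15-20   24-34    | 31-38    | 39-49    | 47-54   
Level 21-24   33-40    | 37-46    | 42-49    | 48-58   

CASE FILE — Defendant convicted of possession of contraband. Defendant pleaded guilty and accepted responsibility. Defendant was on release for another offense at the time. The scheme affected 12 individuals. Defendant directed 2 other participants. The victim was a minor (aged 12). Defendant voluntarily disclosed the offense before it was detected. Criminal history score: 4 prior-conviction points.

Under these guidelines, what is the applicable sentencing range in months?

37-46 months

Base offense level for possession of contraband: 16.
§1 applies: 16 − 1 = 15.
§2 applies: 15 + 4 = 19.
§3 applies (level before this adjustment is 19 ≥ 5, so +5): 19 + 5 = 24.
§4 applies: 24 − 1 = 23.
§5 applies: 23 + 1 = 24.
§6 applies (level before this adjustment is 24 ≥ 20, so +3): 24 + 3 = 27.
Level 27 exceeds the maximum of 24; capped at 24.
Final offense level: 24.
Criminal history: 4 prior points → Category II (2-11).
Level 24 falls in the 21-24 band.
Grid: Level 21-24 × Category II = 37-46 months.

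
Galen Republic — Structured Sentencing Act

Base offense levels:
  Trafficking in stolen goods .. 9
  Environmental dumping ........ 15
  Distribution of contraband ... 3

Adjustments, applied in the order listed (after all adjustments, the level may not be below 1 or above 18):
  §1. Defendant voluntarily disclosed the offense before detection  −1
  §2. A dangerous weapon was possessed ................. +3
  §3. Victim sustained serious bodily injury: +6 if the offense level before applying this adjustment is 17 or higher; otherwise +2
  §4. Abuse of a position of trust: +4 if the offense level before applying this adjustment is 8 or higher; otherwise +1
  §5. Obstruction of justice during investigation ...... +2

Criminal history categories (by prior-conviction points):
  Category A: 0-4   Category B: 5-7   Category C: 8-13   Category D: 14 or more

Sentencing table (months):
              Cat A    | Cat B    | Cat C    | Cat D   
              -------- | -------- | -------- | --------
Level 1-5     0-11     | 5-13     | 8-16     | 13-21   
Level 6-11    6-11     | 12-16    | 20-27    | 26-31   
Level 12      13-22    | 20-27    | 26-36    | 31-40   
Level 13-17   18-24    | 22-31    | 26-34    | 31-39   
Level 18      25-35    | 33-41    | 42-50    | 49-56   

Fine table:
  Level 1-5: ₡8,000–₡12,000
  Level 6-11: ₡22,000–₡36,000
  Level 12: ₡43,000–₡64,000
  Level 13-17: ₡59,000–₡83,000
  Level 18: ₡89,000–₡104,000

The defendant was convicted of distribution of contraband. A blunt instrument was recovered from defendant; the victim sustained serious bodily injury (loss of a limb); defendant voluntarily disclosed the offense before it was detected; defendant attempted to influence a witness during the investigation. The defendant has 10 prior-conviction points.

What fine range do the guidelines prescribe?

Base offense level for distribution of contraband: 3.
§1 applies: 3 − 1 = 2.
§2 applies: 2 + 3 = 5.
§3 applies (level before this adjustment is 5 < 17, so +2): 5 + 2 = 7.
§5 applies: 7 + 2 = 9.
Final offense level: 9.
Level 9 falls in the 6-11 band.
Fine table: Level 6-11 → ₡22,000–₡36,000.

₡22,000–₡36,000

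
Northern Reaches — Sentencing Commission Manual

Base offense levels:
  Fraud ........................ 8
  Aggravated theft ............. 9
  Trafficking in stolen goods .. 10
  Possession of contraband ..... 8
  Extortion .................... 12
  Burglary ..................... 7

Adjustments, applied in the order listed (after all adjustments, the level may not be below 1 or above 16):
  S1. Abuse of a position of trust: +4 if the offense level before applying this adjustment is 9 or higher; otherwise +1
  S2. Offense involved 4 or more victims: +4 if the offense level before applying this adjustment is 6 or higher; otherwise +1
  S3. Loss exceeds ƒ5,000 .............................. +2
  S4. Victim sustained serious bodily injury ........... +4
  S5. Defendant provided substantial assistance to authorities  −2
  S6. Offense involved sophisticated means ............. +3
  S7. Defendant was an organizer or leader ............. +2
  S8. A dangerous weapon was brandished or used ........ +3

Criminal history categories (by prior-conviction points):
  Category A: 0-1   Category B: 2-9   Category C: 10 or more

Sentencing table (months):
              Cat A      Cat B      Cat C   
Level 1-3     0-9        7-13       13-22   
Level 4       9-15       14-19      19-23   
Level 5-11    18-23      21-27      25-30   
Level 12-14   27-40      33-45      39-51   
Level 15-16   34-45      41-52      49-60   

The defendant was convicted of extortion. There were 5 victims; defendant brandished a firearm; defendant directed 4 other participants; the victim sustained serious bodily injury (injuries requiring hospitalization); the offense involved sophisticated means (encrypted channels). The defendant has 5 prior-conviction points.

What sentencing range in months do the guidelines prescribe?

41-52 months

Base offense level for extortion: 12.
S1 does not apply.
S2 applies (level before this adjustment is 12 ≥ 6, so +4): 12 + 4 = 16.
S4 applies: 16 + 4 = 20.
S5 does not apply.
S6 applies: 20 + 3 = 23.
S7 applies: 23 + 2 = 25.
S8 applies: 25 + 3 = 28.
Level 28 exceeds the maximum of 16; capped at 16.
Final offense level: 16.
Criminal history: 5 prior points → Category B (2-9).
Level 16 falls in the 15-16 band.
Grid: Level 15-16 × Category B = 41-52 months.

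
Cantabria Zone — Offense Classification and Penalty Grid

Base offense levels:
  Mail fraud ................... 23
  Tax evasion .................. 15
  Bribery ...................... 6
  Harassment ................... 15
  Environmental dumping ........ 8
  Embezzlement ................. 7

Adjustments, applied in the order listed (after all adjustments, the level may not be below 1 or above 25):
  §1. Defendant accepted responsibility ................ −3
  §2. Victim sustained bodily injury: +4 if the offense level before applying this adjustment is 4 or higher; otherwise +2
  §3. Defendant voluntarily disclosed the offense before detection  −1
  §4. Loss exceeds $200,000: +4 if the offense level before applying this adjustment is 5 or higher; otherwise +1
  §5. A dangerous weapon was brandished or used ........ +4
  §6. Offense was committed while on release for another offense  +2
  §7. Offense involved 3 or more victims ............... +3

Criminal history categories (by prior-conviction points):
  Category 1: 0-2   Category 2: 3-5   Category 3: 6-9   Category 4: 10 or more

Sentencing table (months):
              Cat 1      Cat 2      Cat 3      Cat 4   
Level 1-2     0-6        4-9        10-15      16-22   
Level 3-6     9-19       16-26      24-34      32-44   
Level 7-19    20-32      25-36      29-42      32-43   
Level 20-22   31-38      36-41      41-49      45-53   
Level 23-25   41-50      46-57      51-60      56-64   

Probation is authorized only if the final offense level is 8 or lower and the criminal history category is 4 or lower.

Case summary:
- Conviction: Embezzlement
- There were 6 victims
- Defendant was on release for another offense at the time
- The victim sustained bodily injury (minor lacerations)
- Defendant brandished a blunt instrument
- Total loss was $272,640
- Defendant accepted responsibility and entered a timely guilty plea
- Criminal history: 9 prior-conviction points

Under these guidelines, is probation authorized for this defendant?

Base offense level for embezzlement: 7.
§1 applies: 7 − 3 = 4.
§2 applies (level before this adjustment is 4 ≥ 4, so +4): 4 + 4 = 8.
§4 applies (level before this adjustment is 8 ≥ 5, so +4): 8 + 4 = 12.
§5 applies: 12 + 4 = 16.
§6 applies: 16 + 2 = 18.
§7 applies: 18 + 3 = 21.
Final offense level: 21.
Criminal history: 9 prior points → Category 3 (6-9).
Level 21 falls in the 20-22 band.
Grid: Level 20-22 × Category 3 = 41-49 months.
Probation check: level 21 > 8 and category 3 ≤ 4 → not eligible.

No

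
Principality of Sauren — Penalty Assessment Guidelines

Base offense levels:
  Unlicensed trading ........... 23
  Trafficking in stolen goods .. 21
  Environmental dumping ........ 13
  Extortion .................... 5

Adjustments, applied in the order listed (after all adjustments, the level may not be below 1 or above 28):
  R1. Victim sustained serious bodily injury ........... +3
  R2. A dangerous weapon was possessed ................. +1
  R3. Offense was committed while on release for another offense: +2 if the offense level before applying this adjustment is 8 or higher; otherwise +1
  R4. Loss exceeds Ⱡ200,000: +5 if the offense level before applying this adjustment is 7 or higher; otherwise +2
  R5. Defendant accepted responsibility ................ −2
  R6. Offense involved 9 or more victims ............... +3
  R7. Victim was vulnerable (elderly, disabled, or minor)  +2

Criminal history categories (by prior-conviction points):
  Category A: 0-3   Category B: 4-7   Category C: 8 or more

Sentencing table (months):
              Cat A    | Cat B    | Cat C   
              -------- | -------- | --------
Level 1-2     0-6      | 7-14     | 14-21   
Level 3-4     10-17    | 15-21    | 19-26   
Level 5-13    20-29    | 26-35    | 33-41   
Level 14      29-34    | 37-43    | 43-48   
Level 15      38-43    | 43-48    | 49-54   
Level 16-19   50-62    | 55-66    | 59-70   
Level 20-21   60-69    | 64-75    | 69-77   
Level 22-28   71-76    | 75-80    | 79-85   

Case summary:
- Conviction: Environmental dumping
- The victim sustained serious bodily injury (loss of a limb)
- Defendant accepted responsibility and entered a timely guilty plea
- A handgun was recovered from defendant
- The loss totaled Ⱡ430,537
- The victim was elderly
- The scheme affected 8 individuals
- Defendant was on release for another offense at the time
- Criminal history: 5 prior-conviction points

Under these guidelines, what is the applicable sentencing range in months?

75-80 months

Base offense level for environmental dumping: 13.
R1 applies: 13 + 3 = 16.
R2 applies: 16 + 1 = 17.
R3 applies (level before this adjustment is 17 ≥ 8, so +2): 17 + 2 = 19.
R4 applies (level before this adjustment is 19 ≥ 7, so +5): 19 + 5 = 24.
R5 applies: 24 − 2 = 22.
R7 applies: 22 + 2 = 24.
Final offense level: 24.
Criminal history: 5 prior points → Category B (4-7).
Level 24 falls in the 22-28 band.
Grid: Level 22-28 × Category B = 75-80 months.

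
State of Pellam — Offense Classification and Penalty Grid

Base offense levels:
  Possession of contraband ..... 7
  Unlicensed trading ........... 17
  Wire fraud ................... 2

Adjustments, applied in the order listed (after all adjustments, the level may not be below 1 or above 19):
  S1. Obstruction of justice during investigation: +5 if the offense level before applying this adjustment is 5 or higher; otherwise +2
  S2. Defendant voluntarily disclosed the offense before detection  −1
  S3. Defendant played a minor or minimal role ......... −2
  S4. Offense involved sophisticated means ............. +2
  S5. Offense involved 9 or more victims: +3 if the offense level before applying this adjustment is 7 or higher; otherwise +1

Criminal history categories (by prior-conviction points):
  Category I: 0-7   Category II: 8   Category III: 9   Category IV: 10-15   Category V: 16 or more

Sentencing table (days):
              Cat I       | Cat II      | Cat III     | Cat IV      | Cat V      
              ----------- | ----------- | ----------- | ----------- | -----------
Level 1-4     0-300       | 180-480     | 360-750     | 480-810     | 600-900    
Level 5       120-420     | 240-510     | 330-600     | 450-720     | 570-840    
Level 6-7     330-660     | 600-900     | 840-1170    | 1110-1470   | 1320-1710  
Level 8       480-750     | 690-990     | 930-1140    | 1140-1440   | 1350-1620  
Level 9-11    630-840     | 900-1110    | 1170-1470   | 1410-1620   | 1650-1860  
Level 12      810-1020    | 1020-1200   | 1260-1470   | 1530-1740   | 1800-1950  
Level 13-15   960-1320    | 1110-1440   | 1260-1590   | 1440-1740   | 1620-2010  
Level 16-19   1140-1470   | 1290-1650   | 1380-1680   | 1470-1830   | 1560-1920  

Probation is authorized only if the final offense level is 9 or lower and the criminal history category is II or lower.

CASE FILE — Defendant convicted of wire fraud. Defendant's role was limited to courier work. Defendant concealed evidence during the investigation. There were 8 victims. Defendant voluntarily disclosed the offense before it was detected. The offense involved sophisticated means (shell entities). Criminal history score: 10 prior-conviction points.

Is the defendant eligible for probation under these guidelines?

Base offense level for wire fraud: 2.
S1 applies (level before this adjustment is 2 < 5, so +2): 2 + 2 = 4.
S2 applies: 4 − 1 = 3.
S3 applies: 3 − 2 = 1.
S4 applies: 1 + 2 = 3.
S5 does not apply.
Final offense level: 3.
Criminal history: 10 prior points → Category IV (10-15).
Level 3 falls in the 1-4 band.
Grid: Level 1-4 × Category IV = 480-810 days.
Probation check: level 3 ≤ 9 and category IV > II → not eligible.

No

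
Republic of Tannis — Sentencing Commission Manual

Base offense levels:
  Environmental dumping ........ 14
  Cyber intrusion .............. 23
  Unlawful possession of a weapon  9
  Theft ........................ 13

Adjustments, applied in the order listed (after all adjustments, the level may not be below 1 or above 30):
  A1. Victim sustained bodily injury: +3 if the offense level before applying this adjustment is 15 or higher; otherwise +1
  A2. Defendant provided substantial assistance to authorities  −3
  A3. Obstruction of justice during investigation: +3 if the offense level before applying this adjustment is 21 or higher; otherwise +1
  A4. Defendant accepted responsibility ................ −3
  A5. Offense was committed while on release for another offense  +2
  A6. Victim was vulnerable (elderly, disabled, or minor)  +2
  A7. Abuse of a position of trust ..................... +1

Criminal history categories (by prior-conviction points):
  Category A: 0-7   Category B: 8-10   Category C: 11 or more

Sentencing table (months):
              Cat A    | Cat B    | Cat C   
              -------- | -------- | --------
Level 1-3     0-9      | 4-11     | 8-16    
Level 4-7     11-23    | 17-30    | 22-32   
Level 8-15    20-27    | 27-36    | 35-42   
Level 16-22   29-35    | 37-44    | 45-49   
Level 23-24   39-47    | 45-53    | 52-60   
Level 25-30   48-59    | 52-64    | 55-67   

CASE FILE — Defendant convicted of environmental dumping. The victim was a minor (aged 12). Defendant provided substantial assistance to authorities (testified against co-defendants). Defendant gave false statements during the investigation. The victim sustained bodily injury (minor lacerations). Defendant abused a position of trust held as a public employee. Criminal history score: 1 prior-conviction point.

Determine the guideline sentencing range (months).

Base offense level for environmental dumping: 14.
A1 applies (level before this adjustment is 14 < 15, so +1): 14 + 1 = 15.
A2 applies: 15 − 3 = 12.
A3 applies (level before this adjustment is 12 < 21, so +1): 12 + 1 = 13.
A5 does not apply.
A6 applies: 13 + 2 = 15.
A7 applies: 15 + 1 = 16.
Final offense level: 16.
Criminal history: 1 prior point → Category A (0-7).
Level 16 falls in the 16-22 band.
Grid: Level 16-22 × Category A = 29-35 months.

29-35 months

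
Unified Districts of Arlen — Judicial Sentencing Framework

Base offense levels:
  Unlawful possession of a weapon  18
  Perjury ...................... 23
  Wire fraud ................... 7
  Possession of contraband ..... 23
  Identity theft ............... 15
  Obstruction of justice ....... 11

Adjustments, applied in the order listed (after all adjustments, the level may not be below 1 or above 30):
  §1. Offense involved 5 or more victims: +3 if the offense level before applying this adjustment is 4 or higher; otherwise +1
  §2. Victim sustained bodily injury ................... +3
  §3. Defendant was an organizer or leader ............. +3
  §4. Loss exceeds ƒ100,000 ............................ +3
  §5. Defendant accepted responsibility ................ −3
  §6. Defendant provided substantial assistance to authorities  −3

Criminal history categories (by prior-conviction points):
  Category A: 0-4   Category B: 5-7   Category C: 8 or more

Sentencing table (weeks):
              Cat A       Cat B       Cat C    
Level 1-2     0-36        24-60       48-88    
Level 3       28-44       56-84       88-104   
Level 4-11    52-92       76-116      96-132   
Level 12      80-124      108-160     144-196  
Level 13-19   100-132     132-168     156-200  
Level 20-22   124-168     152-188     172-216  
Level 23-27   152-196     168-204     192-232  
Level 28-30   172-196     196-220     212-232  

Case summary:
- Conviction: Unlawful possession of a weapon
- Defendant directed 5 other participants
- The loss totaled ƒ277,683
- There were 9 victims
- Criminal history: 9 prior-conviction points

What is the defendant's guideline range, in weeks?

192-232 weeks

Base offense level for unlawful possession of a weapon: 18.
§1 applies (level before this adjustment is 18 ≥ 4, so +3): 18 + 3 = 21.
§3 applies: 21 + 3 = 24.
§4 applies: 24 + 3 = 27.
§5 does not apply.
§6 does not apply.
Final offense level: 27.
Criminal history: 9 prior points → Category C (8+).
Level 27 falls in the 23-27 band.
Grid: Level 23-27 × Category C = 192-232 weeks.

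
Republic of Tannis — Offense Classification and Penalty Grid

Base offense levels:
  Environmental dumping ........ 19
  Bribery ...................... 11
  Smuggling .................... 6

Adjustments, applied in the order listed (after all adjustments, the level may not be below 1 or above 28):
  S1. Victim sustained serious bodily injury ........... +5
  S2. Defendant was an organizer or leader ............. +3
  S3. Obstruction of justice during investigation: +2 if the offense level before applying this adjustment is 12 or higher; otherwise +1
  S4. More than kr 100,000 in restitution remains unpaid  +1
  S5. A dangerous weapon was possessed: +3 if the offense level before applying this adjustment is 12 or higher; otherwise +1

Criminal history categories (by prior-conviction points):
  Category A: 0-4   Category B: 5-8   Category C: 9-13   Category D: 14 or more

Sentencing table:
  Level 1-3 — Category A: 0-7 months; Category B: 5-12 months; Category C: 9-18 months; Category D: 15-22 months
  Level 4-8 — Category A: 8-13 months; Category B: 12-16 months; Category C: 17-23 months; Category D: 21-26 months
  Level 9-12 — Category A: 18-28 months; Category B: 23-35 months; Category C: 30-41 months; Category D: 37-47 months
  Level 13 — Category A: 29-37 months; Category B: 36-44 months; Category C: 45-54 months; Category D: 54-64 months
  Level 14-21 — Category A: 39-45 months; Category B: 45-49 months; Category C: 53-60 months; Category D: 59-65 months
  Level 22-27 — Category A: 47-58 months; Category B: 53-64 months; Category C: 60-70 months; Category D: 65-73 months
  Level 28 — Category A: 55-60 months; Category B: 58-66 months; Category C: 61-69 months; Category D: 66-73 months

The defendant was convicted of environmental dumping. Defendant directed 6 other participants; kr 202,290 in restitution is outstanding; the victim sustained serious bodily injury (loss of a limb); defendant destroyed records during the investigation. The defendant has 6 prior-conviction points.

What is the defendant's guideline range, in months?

Base offense level for environmental dumping: 19.
S1 applies: 19 + 5 = 24.
S2 applies: 24 + 3 = 27.
S3 applies (level before this adjustment is 27 ≥ 12, so +2): 27 + 2 = 29.
S4 applies: 29 + 1 = 30.
Level 30 exceeds the maximum of 28; capped at 28.
Final offense level: 28.
Criminal history: 6 prior points → Category B (5-8).
Level 28 falls in the 28 band.
Grid: Level 28 × Category B = 58-66 months.

58-66 months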